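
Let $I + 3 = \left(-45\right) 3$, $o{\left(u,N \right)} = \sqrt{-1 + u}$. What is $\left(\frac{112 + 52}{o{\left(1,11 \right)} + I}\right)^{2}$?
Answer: $\frac{6724}{4761} \approx 1.4123$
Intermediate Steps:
$I = -138$ ($I = -3 - 135 = -138$)
$\left(\frac{112 + 52}{o{\left(1,11 \right)} + I}\right)^{2} = \left(\frac{112 + 52}{\sqrt{-1 + 1} - 138}\right)^{2} = \left(\frac{164}{\sqrt{0} - 138}\right)^{2} = \left(\frac{164}{0 - 138}\right)^{2} = \left(\frac{164}{-138}\right)^{2} = \left(164 \left(- \frac{1}{138}\right)\right)^{2} = \left(- \frac{82}{69}\right)^{2} = \frac{6724}{4761}$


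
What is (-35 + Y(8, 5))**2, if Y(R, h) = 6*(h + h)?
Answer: 625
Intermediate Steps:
Y(R, h) = 12*h (Y(R, h) = 6*(2*h) = 12*h)
(-35 + Y(8, 5))**2 = (-35 + 12*5)**2 = (-35 + 60)**2 = 25**2 = 625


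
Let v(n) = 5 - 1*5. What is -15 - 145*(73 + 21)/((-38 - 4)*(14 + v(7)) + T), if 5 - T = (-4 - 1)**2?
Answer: 2255/304 ≈ 7.4178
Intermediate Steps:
v(n) = 0 (v(n) = 5 - 5 = 0)
T = -20 (T = 5 - (-4 - 1)**2 = 5 - 1*(-5)**2 = 5 - 1*25 = 5 - 25 = -20)
-15 - 145*(73 + 21)/((-38 - 4)*(14 + v(7)) + T) = -15 - 145*(73 + 21)/((-38 - 4)*(14 + 0) - 20) = -15 - 13630/(-42*14 - 20) = -15 - 13630/(-588 - 20) = -15 - 13630/(-608) = -15 - 13630*(-1)/608 = -15 - 145*(-47/304) = -15 + 6815/304 = 2255/304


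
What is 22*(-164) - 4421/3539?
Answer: -12773133/3539 ≈ -3609.3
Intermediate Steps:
22*(-164) - 4421/3539 = -3608 - 4421/3539 = -12773133/3539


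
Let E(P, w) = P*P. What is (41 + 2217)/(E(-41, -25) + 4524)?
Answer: 2258/6205 ≈ 0.36390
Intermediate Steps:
E(P, w) = P²
(41 + 2217)/(E(-41, -25) + 4524) = (41 + 2217)/((-41)² + 4524) = 2258/(1681 + 4524) = 2258/6205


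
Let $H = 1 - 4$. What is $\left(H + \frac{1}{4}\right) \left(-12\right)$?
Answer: $33$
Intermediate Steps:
$H = -3$
$\left(H + \frac{1}{4}\right) \left(-12\right) = \left(-3 + \frac{1}{4}\right) \left(-12\right) = \left(- \frac{11}{4}\right) \left(-12\right) = 33$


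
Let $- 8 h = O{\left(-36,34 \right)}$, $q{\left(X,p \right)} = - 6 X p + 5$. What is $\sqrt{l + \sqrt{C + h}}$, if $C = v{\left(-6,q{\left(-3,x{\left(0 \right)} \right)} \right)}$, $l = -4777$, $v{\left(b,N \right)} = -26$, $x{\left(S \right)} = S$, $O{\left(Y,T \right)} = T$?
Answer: $\frac{\sqrt{-19108 + 22 i}}{2} \approx 0.039788 + 69.116 i$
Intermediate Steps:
$q{\left(X,p \right)} = 5 - 6 X p$ ($q{\left(X,p \right)} = - 6 X p + 5 = 5 - 6 X p$)
$h = - \frac{17}{4}$ ($h = \left(- \frac{1}{8}\right) 34 = - \frac{17}{4} \approx -4.25$)
$C = -26$
$\sqrt{l + \sqrt{C + h}} = \sqrt{-4777 + \sqrt{-26 - \frac{17}{4}}} = \sqrt{-4777 + \sqrt{- \frac{121}{4}}} = \sqrt{-4777 + \frac{11 i}{2}}$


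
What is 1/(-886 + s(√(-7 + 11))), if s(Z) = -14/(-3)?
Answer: -3/2644 ≈ -0.0011346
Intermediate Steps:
s(Z) = 14/3 (s(Z) = -14*(-⅓) = 14/3)
1/(-886 + s(√(-7 + 11))) = 1/(-886 + 14/3) = 1/(-2644/3) = -3/2644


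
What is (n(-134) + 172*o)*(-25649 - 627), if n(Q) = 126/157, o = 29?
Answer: -20580466792/157 ≈ -1.3109e+8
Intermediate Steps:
n(Q) = 126/157 (n(Q) = 126*(1/157) = 126/157)
(n(-134) + 172*o)*(-25649 - 627) = (126/157 + 172*29)*(-25649 - 627) = (126/157 + 4988)*(-26276) = (783242/157)*(-26276) = -20580466792/157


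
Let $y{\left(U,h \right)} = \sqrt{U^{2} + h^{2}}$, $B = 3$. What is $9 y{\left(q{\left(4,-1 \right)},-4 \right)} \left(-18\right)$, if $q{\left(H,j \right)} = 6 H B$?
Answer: $- 3240 \sqrt{13} \approx -11682.0$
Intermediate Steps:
$q{\left(H,j \right)} = 18 H$ ($q{\left(H,j \right)} = 6 H 3 = 18 H$)
$9 y{\left(q{\left(4,-1 \right)},-4 \right)} \left(-18\right) = 9 \sqrt{\left(18 \cdot 4\right)^{2} + \left(-4\right)^{2}} \left(-18\right) = 9 \sqrt{72^{2} + 16} \left(-18\right) = 9 \sqrt{5184 + 16} \left(-18\right) = 9 \sqrt{5200} \left(-18\right) = 9 \cdot 20 \sqrt{13} \left(-18\right) = 180 \sqrt{13} \left(-18\right) = - 3240 \sqrt{13}$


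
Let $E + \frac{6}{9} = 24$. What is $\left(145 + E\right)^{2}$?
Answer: $\frac{255025}{9} \approx 28336.0$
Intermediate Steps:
$E = \frac{70}{3}$ ($E = - \frac{2}{3} + 24 = \frac{70}{3} \approx 23.333$)
$\left(145 + E\right)^{2} = \left(145 + \frac{70}{3}\right)^{2} = \left(\frac{505}{3}\right)^{2} = \frac{255025}{9}$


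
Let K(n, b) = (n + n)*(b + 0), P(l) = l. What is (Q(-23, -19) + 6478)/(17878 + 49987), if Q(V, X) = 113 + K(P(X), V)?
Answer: 1493/13573 ≈ 0.11000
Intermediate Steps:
K(n, b) = 2*b*n (K(n, b) = (2*n)*b = 2*b*n)
Q(V, X) = 113 + 2*V*X
(Q(-23, -19) + 6478)/(17878 + 49987) = ((113 + 2*(-23)*(-19)) + 6478)/(17878 + 49987) = ((113 + 874) + 6478)/67865 = (987 + 6478)*(1/67865) = 7465*(1/67865) = 1493/13573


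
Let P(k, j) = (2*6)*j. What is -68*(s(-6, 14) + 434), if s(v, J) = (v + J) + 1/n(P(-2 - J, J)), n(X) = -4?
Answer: -30039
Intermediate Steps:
P(k, j) = 12*j
s(v, J) = -¼ + J + v (s(v, J) = (v + J) + 1/(-4) = (J + v) - ¼ = -¼ + J + v)
-68*(s(-6, 14) + 434) = -68*((-¼ + 14 - 6) + 434) = -68*(31/4 + 434) = -68*1767/4 = -30039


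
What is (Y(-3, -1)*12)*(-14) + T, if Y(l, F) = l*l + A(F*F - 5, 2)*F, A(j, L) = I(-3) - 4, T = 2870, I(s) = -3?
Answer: 182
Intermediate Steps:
A(j, L) = -7 (A(j, L) = -3 - 4 = -7)
Y(l, F) = l² - 7*F (Y(l, F) = l*l - 7*F = l² - 7*F)
(Y(-3, -1)*12)*(-14) + T = (((-3)² - 7*(-1))*12)*(-14) + 2870 = ((9 + 7)*12)*(-14) + 2870 = (16*12)*(-14) + 2870 = 192*(-14) + 2870 = -2688 + 2870 = 182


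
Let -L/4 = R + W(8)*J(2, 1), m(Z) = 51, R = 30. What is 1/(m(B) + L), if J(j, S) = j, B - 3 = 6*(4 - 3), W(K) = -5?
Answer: -1/29 ≈ -0.034483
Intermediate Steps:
B = 9 (B = 3 + 6*(4 - 3) = 3 + 6*1 = 3 + 6 = 9)
L = -80 (L = -4*(30 - 5*2) = -4*(30 - 10) = -4*20 = -80)
1/(m(B) + L) = 1/(51 - 80) = 1/(-29) = -1/29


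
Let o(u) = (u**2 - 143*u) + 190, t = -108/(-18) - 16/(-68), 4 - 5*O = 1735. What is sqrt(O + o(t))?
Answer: I*sqrt(7289795)/85 ≈ 31.764*I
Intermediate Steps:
O = -1731/5 (O = 4/5 - 1/5*1735 = 4/5 - 347 = -1731/5 ≈ -346.20)
t = 106/17 (t = -108*(-1/18) - 16*(-1/68) = 6 + 4/17 = 106/17 ≈ 6.2353)
o(u) = 190 + u**2 - 143*u
sqrt(O + o(t)) = sqrt(-1731/5 + (190 + (106/17)**2 - 143*106/17)) = sqrt(-1731/5 + (190 + 11236/289 - 15158/17)) = sqrt(-1731/5 - 191540/289) = sqrt(-1457959/1445) = I*sqrt(7289795)/85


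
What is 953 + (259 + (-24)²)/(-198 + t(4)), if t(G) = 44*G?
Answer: 20131/22 ≈ 915.04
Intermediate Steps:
953 + (259 + (-24)²)/(-198 + t(4)) = 953 + (259 + (-24)²)/(-198 + 44*4) = 953 + (259 + 576)/(-198 + 176) = 953 + 835/(-22) = 953 + 835*(-1/22) = 953 - 835/22 = 20131/22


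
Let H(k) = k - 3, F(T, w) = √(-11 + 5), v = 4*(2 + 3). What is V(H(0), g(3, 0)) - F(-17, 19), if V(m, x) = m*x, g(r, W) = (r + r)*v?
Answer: -360 - I*√6 ≈ -360.0 - 2.4495*I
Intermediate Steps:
v = 20 (v = 4*5 = 20)
F(T, w) = I*√6 (F(T, w) = √(-6) = I*√6)
H(k) = -3 + k
g(r, W) = 40*r (g(r, W) = (r + r)*20 = (2*r)*20 = 40*r)
V(H(0), g(3, 0)) - F(-17, 19) = (-3 + 0)*(40*3) - I*√6 = -3*120 - I*√6 = -360 - I*√6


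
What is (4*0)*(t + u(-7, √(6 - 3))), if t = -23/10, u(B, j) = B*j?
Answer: 0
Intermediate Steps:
t = -23/10 (t = -23*⅒ = -23/10 ≈ -2.3000)
(4*0)*(t + u(-7, √(6 - 3))) = (4*0)*(-23/10 - 7*√(6 - 3)) = 0*(-23/10 - 7*√3) = 0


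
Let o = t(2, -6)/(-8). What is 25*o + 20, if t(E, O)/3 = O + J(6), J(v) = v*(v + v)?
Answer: -2395/4 ≈ -598.75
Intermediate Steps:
J(v) = 2*v² (J(v) = v*(2*v) = 2*v²)
t(E, O) = 216 + 3*O (t(E, O) = 3*(O + 2*6²) = 3*(O + 2*36) = 3*(O + 72) = 3*(72 + O) = 216 + 3*O)
o = -99/4 (o = (216 + 3*(-6))/(-8) = (216 - 18)*(-⅛) = 198*(-⅛) = -99/4 ≈ -24.750)
25*o + 20 = 25*(-99/4) + 20 = -2475/4 + 20 = -2395/4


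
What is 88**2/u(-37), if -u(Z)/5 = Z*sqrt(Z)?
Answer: -7744*I*sqrt(37)/6845 ≈ -6.8817*I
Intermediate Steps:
u(Z) = -5*Z**(3/2) (u(Z) = -5*Z*sqrt(Z) = -5*Z**(3/2))
88**2/u(-37) = 88**2/((-(-185)*I*sqrt(37))) = 7744/((-(-185)*I*sqrt(37))) = 7744/((185*I*sqrt(37))) = 7744*(-I*sqrt(37)/6845) = -7744*I*sqrt(37)/6845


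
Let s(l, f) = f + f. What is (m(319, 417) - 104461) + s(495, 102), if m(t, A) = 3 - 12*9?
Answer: -104362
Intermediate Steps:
m(t, A) = -105 (m(t, A) = 3 - 108 = -105)
s(l, f) = 2*f
(m(319, 417) - 104461) + s(495, 102) = (-105 - 104461) + 2*102 = -104566 + 204 = -104362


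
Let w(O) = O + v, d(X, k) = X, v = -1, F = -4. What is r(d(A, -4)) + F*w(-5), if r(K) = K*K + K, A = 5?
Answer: 54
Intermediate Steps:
w(O) = -1 + O (w(O) = O - 1 = -1 + O)
r(K) = K + K² (r(K) = K² + K = K + K²)
r(d(A, -4)) + F*w(-5) = 5*(1 + 5) - 4*(-1 - 5) = 5*6 - 4*(-6) = 30 + 24 = 54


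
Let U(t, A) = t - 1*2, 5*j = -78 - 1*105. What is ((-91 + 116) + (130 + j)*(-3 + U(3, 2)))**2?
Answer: 654481/25 ≈ 26179.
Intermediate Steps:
j = -183/5 (j = (-78 - 1*105)/5 = (-78 - 105)/5 = (1/5)*(-183) = -183/5 ≈ -36.600)
U(t, A) = -2 + t (U(t, A) = t - 2 = -2 + t)
((-91 + 116) + (130 + j)*(-3 + U(3, 2)))**2 = ((-91 + 116) + (130 - 183/5)*(-3 + (-2 + 3)))**2 = (25 + 467*(-3 + 1)/5)**2 = (25 + (467/5)*(-2))**2 = (25 - 934/5)**2 = (-809/5)**2 = 654481/25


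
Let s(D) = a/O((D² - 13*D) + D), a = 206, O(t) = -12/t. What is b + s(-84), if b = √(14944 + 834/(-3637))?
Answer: -138432 + √197672746678/3637 ≈ -1.3831e+5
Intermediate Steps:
s(D) = 206*D - 103*D²/6 (s(D) = 206/((-12/((D² - 13*D) + D))) = 206/((-12/(D² - 12*D))) = 206*(D - D²/12) = 206*D - 103*D²/6)
b = √197672746678/3637 (b = √(14944 + 834*(-1/3637)) = √(14944 - 834/3637) = √(54350494/3637) = √197672746678/3637 ≈ 122.24)
b + s(-84) = √197672746678/3637 + (103/6)*(-84)*(12 - 1*(-84)) = √197672746678/3637 + (103/6)*(-84)*(12 + 84) = √197672746678/3637 + (103/6)*(-84)*96 = √197672746678/3637 - 138432 = -138432 + √197672746678/3637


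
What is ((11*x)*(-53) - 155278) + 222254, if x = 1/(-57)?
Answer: 3818215/57 ≈ 66986.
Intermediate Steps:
x = -1/57 ≈ -0.017544
((11*x)*(-53) - 155278) + 222254 = ((11*(-1/57))*(-53) - 155278) + 222254 = (-11/57*(-53) - 155278) + 222254 = (583/57 - 155278) + 222254 = -8850263/57 + 222254 = 3818215/57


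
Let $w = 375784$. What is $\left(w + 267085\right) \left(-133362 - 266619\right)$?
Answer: $-257135385489$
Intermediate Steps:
$\left(w + 267085\right) \left(-133362 - 266619\right) = \left(375784 + 267085\right) \left(-133362 - 266619\right) = 642869 \left(-399981\right) = -257135385489$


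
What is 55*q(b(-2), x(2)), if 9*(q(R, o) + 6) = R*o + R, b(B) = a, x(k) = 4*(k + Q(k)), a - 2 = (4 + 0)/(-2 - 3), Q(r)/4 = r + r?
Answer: 616/3 ≈ 205.33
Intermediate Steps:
Q(r) = 8*r (Q(r) = 4*(r + r) = 4*(2*r) = 8*r)
a = 6/5 (a = 2 + (4 + 0)/(-2 - 3) = 2 + 4/(-5) = 2 + 4*(-⅕) = 2 - ⅘ = 6/5 ≈ 1.2000)
x(k) = 36*k (x(k) = 4*(k + 8*k) = 4*(9*k) = 36*k)
b(B) = 6/5
q(R, o) = -6 + R/9 + R*o/9 (q(R, o) = -6 + (R*o + R)/9 = -6 + (R + R*o)/9 = -6 + (R/9 + R*o/9) = -6 + R/9 + R*o/9)
55*q(b(-2), x(2)) = 55*(-6 + (⅑)*(6/5) + (⅑)*(6/5)*(36*2)) = 55*(-6 + 2/15 + (⅑)*(6/5)*72) = 55*(-6 + 2/15 + 48/5) = 55*(56/15) = 616/3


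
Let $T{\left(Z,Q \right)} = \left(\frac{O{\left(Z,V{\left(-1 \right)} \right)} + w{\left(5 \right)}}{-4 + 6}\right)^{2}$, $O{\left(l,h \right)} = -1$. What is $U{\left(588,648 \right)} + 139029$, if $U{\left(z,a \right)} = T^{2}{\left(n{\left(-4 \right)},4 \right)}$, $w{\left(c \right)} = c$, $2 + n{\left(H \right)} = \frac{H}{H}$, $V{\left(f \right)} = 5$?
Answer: $139045$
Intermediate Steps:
$n{\left(H \right)} = -1$ ($n{\left(H \right)} = -2 + \frac{H}{H} = -2 + 1 = -1$)
$T{\left(Z,Q \right)} = 4$ ($T{\left(Z,Q \right)} = \left(\frac{-1 + 5}{-4 + 6}\right)^{2} = \left(\frac{4}{2}\right)^{2} = \left(4 \cdot \frac{1}{2}\right)^{2} = 2^{2} = 4$)
$U{\left(z,a \right)} = 16$ ($U{\left(z,a \right)} = 4^{2} = 16$)
$U{\left(588,648 \right)} + 139029 = 16 + 139029 = 139045$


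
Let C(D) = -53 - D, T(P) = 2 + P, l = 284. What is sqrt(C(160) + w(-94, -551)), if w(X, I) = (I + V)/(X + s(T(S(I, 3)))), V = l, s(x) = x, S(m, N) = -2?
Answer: 3*I*sqrt(206330)/94 ≈ 14.497*I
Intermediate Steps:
V = 284
w(X, I) = (284 + I)/X (w(X, I) = (I + 284)/(X + (2 - 2)) = (284 + I)/(X + 0) = (284 + I)/X)
sqrt(C(160) + w(-94, -551)) = sqrt((-53 - 1*160) + (284 - 551)/(-94)) = sqrt((-53 - 160) - 1/94*(-267)) = sqrt(-213 + 267/94) = sqrt(-19755/94) = 3*I*sqrt(206330)/94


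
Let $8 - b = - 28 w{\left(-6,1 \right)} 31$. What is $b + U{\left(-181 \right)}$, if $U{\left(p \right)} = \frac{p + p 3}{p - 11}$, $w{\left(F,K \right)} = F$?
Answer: $- \frac{249419}{48} \approx -5196.2$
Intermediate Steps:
$U{\left(p \right)} = \frac{4 p}{-11 + p}$ ($U{\left(p \right)} = \frac{p + 3 p}{-11 + p} = \frac{4 p}{-11 + p}$)
$b = -5200$ ($b = 8 - \left(-28\right) \left(-6\right) 31 = 8 - 168 \cdot 31 = 8 - 5208 = -5200$)
$b + U{\left(-181 \right)} = -5200 + 4 \left(-181\right) \frac{1}{-11 - 181} = -5200 + 4 \left(-181\right) \frac{1}{-192} = -5200 + 4 \left(-181\right) \left(- \frac{1}{192}\right) = -5200 + \frac{181}{48} = - \frac{249419}{48}$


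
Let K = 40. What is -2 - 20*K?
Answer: -802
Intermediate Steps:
-2 - 20*K = -2 - 20*40 = -2 - 800 = -802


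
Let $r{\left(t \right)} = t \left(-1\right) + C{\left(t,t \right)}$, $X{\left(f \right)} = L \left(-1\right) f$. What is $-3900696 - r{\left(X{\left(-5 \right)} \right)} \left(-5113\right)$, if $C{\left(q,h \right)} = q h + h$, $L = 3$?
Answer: $-2750271$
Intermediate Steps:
$C{\left(q,h \right)} = h + h q$ ($C{\left(q,h \right)} = h q + h = h + h q$)
$X{\left(f \right)} = - 3 f$ ($X{\left(f \right)} = 3 \left(-1\right) f = - 3 f$)
$r{\left(t \right)} = - t + t \left(1 + t\right)$ ($r{\left(t \right)} = t \left(-1\right) + t \left(1 + t\right) = - t + t \left(1 + t\right)$)
$-3900696 - r{\left(X{\left(-5 \right)} \right)} \left(-5113\right) = -3900696 - \left(\left(-3\right) \left(-5\right)\right)^{2} \left(-5113\right) = -3900696 - 15^{2} \left(-5113\right) = -3900696 - 225 \left(-5113\right) = -3900696 - -1150425 = -3900696 + 1150425 = -2750271$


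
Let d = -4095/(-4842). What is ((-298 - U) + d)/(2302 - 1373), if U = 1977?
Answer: -1223495/499802 ≈ -2.4480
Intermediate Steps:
d = 455/538 (d = -4095*(-1/4842) = 455/538 ≈ 0.84573)
((-298 - U) + d)/(2302 - 1373) = ((-298 - 1*1977) + 455/538)/(2302 - 1373) = ((-298 - 1977) + 455/538)/929 = (-2275 + 455/538)*(1/929) = -1223495/538*1/929 = -1223495/499802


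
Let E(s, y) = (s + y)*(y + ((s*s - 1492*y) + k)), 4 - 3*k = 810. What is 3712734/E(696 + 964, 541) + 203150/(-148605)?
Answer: -522466072567988/382428081174021 ≈ -1.3662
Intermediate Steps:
k = -806/3 (k = 4/3 - 1/3*810 = 4/3 - 270 = -806/3 ≈ -268.67)
E(s, y) = (s + y)*(-806/3 + s**2 - 1491*y) (E(s, y) = (s + y)*(y + ((s*s - 1492*y) - 806/3)) = (s + y)*(y + ((s**2 - 1492*y) - 806/3)) = (s + y)*(y + (-806/3 + s**2 - 1492*y)) = (s + y)*(-806/3 + s**2 - 1491*y))
3712734/E(696 + 964, 541) + 203150/(-148605) = 3712734/((696 + 964)**3 - 1491*541**2 - 806*(696 + 964)/3 - 806/3*541 + 541*(696 + 964)**2 - 1491*(696 + 964)*541) + 203150/(-148605) = 3712734/(1660**3 - 1491*292681 - 806/3*1660 - 436046/3 + 541*1660**2 - 1491*1660*541) + 203150*(-1/148605) = 3712734/(4574296000 - 436387371 - 1337960/3 - 436046/3 + 541*2755600 - 1339007460) - 40630/29721 = 3712734/(4574296000 - 436387371 - 1337960/3 - 436046/3 + 1490779600 - 1339007460) - 40630/29721 = 3712734/(12867268301/3) - 40630/29721 = 3712734*(3/12867268301) - 40630/29721 = 11138202/12867268301 - 40630/29721 = -522466072567988/382428081174021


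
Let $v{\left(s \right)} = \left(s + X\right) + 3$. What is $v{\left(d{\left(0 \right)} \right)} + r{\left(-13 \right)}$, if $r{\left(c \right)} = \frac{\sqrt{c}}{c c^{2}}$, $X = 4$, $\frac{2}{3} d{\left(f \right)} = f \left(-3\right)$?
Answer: $7 - \frac{i \sqrt{13}}{2197} \approx 7.0 - 0.0016411 i$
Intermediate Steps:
$d{\left(f \right)} = - \frac{9 f}{2}$ ($d{\left(f \right)} = \frac{3 f \left(-3\right)}{2} = \frac{3 \left(- 3 f\right)}{2} = - \frac{9 f}{2}$)
$r{\left(c \right)} = \frac{1}{c^{\frac{5}{2}}}$ ($r{\left(c \right)} = \frac{\sqrt{c}}{c^{3}} = \frac{1}{c^{\frac{5}{2}}}$)
$v{\left(s \right)} = 7 + s$ ($v{\left(s \right)} = \left(s + 4\right) + 3 = \left(4 + s\right) + 3 = 7 + s$)
$v{\left(d{\left(0 \right)} \right)} + r{\left(-13 \right)} = \left(7 - 0\right) + \frac{1}{169 i \sqrt{13}} = \left(7 + 0\right) - \frac{i \sqrt{13}}{2197} = 7 - \frac{i \sqrt{13}}{2197}$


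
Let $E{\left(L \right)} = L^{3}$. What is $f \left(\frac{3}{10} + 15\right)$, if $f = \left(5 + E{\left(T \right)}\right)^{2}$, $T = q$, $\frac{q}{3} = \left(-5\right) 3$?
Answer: $127033672320$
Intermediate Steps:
$q = -45$ ($q = 3 \left(\left(-5\right) 3\right) = 3 \left(-15\right) = -45$)
$T = -45$
$f = 8302854400$ ($f = \left(5 + \left(-45\right)^{3}\right)^{2} = \left(5 - 91125\right)^{2} = \left(-91120\right)^{2} = 8302854400$)
$f \left(\frac{3}{10} + 15\right) = 8302854400 \left(\frac{3}{10} + 15\right) = 8302854400 \cdot \frac{153}{10} = 127033672320$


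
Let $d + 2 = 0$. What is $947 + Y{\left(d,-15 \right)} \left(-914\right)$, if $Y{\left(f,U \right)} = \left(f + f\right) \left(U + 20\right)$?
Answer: $19227$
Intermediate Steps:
$d = -2$ ($d = -2 + 0 = -2$)
$Y{\left(f,U \right)} = 2 f \left(20 + U\right)$
$947 + Y{\left(d,-15 \right)} \left(-914\right) = 947 + 2 \left(-2\right) \left(20 - 15\right) \left(-914\right) = 947 + 2 \left(-2\right) 5 \left(-914\right) = 947 - -18280 = 947 + 18280 = 19227$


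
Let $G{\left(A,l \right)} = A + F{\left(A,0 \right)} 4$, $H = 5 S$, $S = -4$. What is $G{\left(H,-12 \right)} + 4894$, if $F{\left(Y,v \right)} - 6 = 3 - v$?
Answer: $4910$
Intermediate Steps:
$F{\left(Y,v \right)} = 9 - v$ ($F{\left(Y,v \right)} = 6 - \left(-3 + v\right) = 9 - v$)
$H = -20$ ($H = 5 \left(-4\right) = -20$)
$G{\left(A,l \right)} = 36 + A$ ($G{\left(A,l \right)} = A + \left(9 - 0\right) 4 = A + \left(9 + 0\right) 4 = A + 9 \cdot 4 = A + 36 = 36 + A$)
$G{\left(H,-12 \right)} + 4894 = \left(36 - 20\right) + 4894 = 16 + 4894 = 4910$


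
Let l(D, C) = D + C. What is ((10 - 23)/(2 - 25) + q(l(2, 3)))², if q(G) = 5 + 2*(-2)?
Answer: 1296/529 ≈ 2.4499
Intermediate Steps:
l(D, C) = C + D
q(G) = 1 (q(G) = 5 - 4 = 1)
((10 - 23)/(2 - 25) + q(l(2, 3)))² = ((10 - 23)/(2 - 25) + 1)² = (-13/(-23) + 1)² = (-13*(-1/23) + 1)² = (13/23 + 1)² = (36/23)² = 1296/529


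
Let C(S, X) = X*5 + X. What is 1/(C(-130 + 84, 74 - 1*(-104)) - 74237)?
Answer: -1/73169 ≈ -1.3667e-5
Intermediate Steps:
C(S, X) = 6*X (C(S, X) = 5*X + X = 6*X)
1/(C(-130 + 84, 74 - 1*(-104)) - 74237) = 1/(6*(74 - 1*(-104)) - 74237) = 1/(6*(74 + 104) - 74237) = 1/(6*178 - 74237) = 1/(1068 - 74237) = 1/(-73169) = -1/73169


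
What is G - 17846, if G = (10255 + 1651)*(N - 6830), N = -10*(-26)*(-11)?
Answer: -115386986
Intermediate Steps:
N = -2860 (N = 260*(-11) = -2860)
G = -115369140 (G = (10255 + 1651)*(-2860 - 6830) = 11906*(-9690) = -115369140)
G - 17846 = -115369140 - 17846 = -115386986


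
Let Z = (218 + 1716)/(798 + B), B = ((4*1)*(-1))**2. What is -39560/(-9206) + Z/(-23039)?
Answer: 185470096839/43161746419 ≈ 4.2971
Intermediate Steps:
B = 16 (B = (4*(-1))**2 = (-4)**2 = 16)
Z = 967/407 (Z = (218 + 1716)/(798 + 16) = 1934/814 = 1934*(1/814) = 967/407 ≈ 2.3759)
-39560/(-9206) + Z/(-23039) = -39560/(-9206) + (967/407)/(-23039) = -39560*(-1/9206) + (967/407)*(-1/23039) = 19780/4603 - 967/9376873 = 185470096839/43161746419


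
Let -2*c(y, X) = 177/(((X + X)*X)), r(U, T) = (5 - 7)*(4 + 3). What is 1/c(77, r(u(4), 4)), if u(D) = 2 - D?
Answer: -784/177 ≈ -4.4294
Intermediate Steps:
r(U, T) = -14 (r(U, T) = -2*7 = -14)
c(y, X) = -177/(4*X**2) (c(y, X) = -177/(2*((X + X)*X)) = -177/(2*((2*X)*X)) = -177/(2*(2*X**2)) = -177*1/(2*X**2)/2 = -177/(4*X**2))
1/c(77, r(u(4), 4)) = 1/(-177/4/(-14)**2) = 1/(-177/4*1/196) = 1/(-177/784) = -784/177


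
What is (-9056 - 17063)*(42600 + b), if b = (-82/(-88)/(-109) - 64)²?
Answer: -28054643354637175/23001616 ≈ -1.2197e+9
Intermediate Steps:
b = 94239790225/23001616 (b = (-82*(-1/88)*(-1/109) - 64)² = ((41/44)*(-1/109) - 64)² = (-41/4796 - 64)² = (-306985/4796)² = 94239790225/23001616 ≈ 4097.1)
(-9056 - 17063)*(42600 + b) = (-9056 - 17063)*(42600 + 94239790225/23001616) = -26119*1074108631825/23001616 = -28054643354637175/23001616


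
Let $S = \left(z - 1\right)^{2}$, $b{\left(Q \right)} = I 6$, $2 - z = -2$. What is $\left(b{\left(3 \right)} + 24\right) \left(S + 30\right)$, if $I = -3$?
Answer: $234$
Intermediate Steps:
$z = 4$ ($z = 2 - -2 = 2 + 2 = 4$)
$b{\left(Q \right)} = -18$ ($b{\left(Q \right)} = \left(-3\right) 6 = -18$)
$S = 9$ ($S = \left(4 - 1\right)^{2} = 3^{2} = 9$)
$\left(b{\left(3 \right)} + 24\right) \left(S + 30\right) = \left(-18 + 24\right) \left(9 + 30\right) = 6 \cdot 39 = 234$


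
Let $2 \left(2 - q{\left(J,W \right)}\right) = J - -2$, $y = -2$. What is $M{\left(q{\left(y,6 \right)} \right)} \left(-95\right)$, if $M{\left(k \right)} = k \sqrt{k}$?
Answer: $- 190 \sqrt{2} \approx -268.7$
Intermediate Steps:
$q{\left(J,W \right)} = 1 - \frac{J}{2}$ ($q{\left(J,W \right)} = 2 - \frac{J - -2}{2} = 2 - \frac{J + 2}{2} = 2 - \frac{2 + J}{2} = 2 - \left(1 + \frac{J}{2}\right) = 1 - \frac{J}{2}$)
$M{\left(k \right)} = k^{\frac{3}{2}}$
$M{\left(q{\left(y,6 \right)} \right)} \left(-95\right) = \left(1 - -1\right)^{\frac{3}{2}} \left(-95\right) = \left(1 + 1\right)^{\frac{3}{2}} \left(-95\right) = 2^{\frac{3}{2}} \left(-95\right) = 2 \sqrt{2} \left(-95\right) = - 190 \sqrt{2}$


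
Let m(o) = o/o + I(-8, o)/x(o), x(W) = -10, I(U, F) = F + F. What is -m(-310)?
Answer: -63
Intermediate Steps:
I(U, F) = 2*F
m(o) = 1 - o/5 (m(o) = o/o + (2*o)/(-10) = 1 + (2*o)*(-⅒) = 1 - o/5)
-m(-310) = -(1 - ⅕*(-310)) = -(1 + 62) = -1*63 = -63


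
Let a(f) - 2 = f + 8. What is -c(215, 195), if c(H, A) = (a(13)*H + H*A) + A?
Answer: -47065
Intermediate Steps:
a(f) = 10 + f (a(f) = 2 + (f + 8) = 2 + (8 + f) = 10 + f)
c(H, A) = A + 23*H + A*H (c(H, A) = ((10 + 13)*H + H*A) + A = (23*H + A*H) + A = A + 23*H + A*H)
-c(215, 195) = -(195 + 23*215 + 195*215) = -(195 + 4945 + 41925) = -1*47065 = -47065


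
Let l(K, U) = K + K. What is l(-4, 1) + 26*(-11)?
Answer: -294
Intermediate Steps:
l(K, U) = 2*K
l(-4, 1) + 26*(-11) = 2*(-4) + 26*(-11) = -8 - 286 = -294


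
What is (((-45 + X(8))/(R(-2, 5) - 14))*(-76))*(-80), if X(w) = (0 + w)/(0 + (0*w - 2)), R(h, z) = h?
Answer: 18620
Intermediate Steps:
X(w) = -w/2 (X(w) = w/(0 + (0 - 2)) = w/(0 - 2) = w/(-2) = w*(-½) = -w/2)
(((-45 + X(8))/(R(-2, 5) - 14))*(-76))*(-80) = (((-45 - ½*8)/(-2 - 14))*(-76))*(-80) = (((-45 - 4)/(-16))*(-76))*(-80) = (-49*(-1/16)*(-76))*(-80) = ((49/16)*(-76))*(-80) = -931/4*(-80) = 18620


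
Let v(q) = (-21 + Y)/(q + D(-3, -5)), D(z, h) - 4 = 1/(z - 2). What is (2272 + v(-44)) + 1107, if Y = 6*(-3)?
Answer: 226458/67 ≈ 3380.0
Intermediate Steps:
Y = -18
D(z, h) = 4 + 1/(-2 + z) (D(z, h) = 4 + 1/(z - 2) = 4 + 1/(-2 + z))
v(q) = -39/(19/5 + q) (v(q) = (-21 - 18)/(q + (-7 + 4*(-3))/(-2 - 3)) = -39/(q + (-7 - 12)/(-5)) = -39/(q - ⅕*(-19)) = -39/(q + 19/5) = -39/(19/5 + q))
(2272 + v(-44)) + 1107 = (2272 - 195/(19 + 5*(-44))) + 1107 = (2272 - 195/(19 - 220)) + 1107 = (2272 - 195/(-201)) + 1107 = (2272 - 195*(-1/201)) + 1107 = (2272 + 65/67) + 1107 = 152289/67 + 1107 = 226458/67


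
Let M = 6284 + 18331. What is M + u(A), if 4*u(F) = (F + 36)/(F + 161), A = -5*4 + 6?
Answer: 7236821/294 ≈ 24615.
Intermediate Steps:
A = -14 (A = -20 + 6 = -14)
M = 24615
u(F) = (36 + F)/(4*(161 + F)) (u(F) = ((F + 36)/(F + 161))/4 = ((36 + F)/(161 + F))/4 = (36 + F)/(4*(161 + F)))
M + u(A) = 24615 + (36 - 14)/(4*(161 - 14)) = 24615 + (1/4)*22/147 = 24615 + (1/4)*(1/147)*22 = 24615 + 11/294 = 7236821/294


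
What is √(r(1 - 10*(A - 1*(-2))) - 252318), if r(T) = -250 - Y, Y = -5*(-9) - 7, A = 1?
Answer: I*√252606 ≈ 502.6*I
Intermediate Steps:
Y = 38 (Y = 45 - 7 = 38)
r(T) = -288 (r(T) = -250 - 1*38 = -250 - 38 = -288)
√(r(1 - 10*(A - 1*(-2))) - 252318) = √(-288 - 252318) = √(-252606) = I*√252606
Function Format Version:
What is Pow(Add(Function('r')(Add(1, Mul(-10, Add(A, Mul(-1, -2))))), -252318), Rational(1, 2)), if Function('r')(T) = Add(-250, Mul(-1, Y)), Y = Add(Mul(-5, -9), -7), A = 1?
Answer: Mul(I, Pow(252606, Rational(1, 2))) ≈ Mul(502.60, I)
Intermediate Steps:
Y = 38 (Y = Add(45, -7) = 38)
Function('r')(T) = -288 (Function('r')(T) = Add(-250, Mul(-1, 38)) = Add(-250, -38) = -288)
Pow(Add(Function('r')(Add(1, Mul(-10, Add(A, Mul(-1, -2))))), -252318), Rational(1, 2)) = Pow(Add(-288, -252318), Rational(1, 2)) = Pow(-252606, Rational(1, 2)) = Mul(I, Pow(252606, Rational(1, 2)))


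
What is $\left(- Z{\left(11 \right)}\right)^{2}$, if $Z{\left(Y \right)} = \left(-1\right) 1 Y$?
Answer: $121$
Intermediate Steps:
$Z{\left(Y \right)} = - Y$
$\left(- Z{\left(11 \right)}\right)^{2} = \left(- \left(-1\right) 11\right)^{2} = \left(\left(-1\right) \left(-11\right)\right)^{2} = 11^{2} = 121$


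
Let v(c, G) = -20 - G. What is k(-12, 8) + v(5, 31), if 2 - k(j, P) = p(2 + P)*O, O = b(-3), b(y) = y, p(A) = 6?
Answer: -31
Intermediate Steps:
O = -3
k(j, P) = 20 (k(j, P) = 2 - 6*(-3) = 2 - 1*(-18) = 2 + 18 = 20)
k(-12, 8) + v(5, 31) = 20 + (-20 - 1*31) = 20 + (-20 - 31) = 20 - 51 = -31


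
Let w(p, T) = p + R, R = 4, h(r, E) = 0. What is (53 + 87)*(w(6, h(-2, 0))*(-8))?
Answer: -11200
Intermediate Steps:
w(p, T) = 4 + p (w(p, T) = p + 4 = 4 + p)
(53 + 87)*(w(6, h(-2, 0))*(-8)) = (53 + 87)*((4 + 6)*(-8)) = 140*(10*(-8)) = 140*(-80) = -11200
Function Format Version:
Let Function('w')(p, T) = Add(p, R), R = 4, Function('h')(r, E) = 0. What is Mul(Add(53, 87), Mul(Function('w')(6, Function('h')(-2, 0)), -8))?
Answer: -11200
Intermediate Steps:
Function('w')(p, T) = Add(4, p) (Function('w')(p, T) = Add(p, 4) = Add(4, p))
Mul(Add(53, 87), Mul(Function('w')(6, Function('h')(-2, 0)), -8)) = Mul(Add(53, 87), Mul(Add(4, 6), -8)) = Mul(140, Mul(10, -8)) = Mul(140, -80) = -11200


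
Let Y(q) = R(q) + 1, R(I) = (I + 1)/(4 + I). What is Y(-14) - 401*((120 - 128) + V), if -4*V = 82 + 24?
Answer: 69184/5 ≈ 13837.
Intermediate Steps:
V = -53/2 (V = -(82 + 24)/4 = -1/4*106 = -53/2 ≈ -26.500)
R(I) = (1 + I)/(4 + I)
Y(q) = 1 + (1 + q)/(4 + q) (Y(q) = (1 + q)/(4 + q) + 1 = 1 + (1 + q)/(4 + q))
Y(-14) - 401*((120 - 128) + V) = (5 + 2*(-14))/(4 - 14) - 401*((120 - 128) - 53/2) = (5 - 28)/(-10) - 401*(-8 - 53/2) = -1/10*(-23) - 401*(-69/2) = 23/10 + 27669/2 = 69184/5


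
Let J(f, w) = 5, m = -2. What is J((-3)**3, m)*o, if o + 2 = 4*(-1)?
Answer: -30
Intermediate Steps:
o = -6 (o = -2 + 4*(-1) = -2 - 4 = -6)
J((-3)**3, m)*o = 5*(-6) = -30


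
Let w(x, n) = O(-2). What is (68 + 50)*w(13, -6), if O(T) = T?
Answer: -236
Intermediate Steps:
w(x, n) = -2
(68 + 50)*w(13, -6) = (68 + 50)*(-2) = 118*(-2) = -236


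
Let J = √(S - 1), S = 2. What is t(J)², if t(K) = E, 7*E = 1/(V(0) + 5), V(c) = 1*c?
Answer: 1/1225 ≈ 0.00081633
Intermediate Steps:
V(c) = c
J = 1 (J = √(2 - 1) = √1 = 1)
E = 1/35 (E = 1/(7*(0 + 5)) = (⅐)/5 = (⅐)*(⅕) = 1/35 ≈ 0.028571)
t(K) = 1/35
t(J)² = (1/35)² = 1/1225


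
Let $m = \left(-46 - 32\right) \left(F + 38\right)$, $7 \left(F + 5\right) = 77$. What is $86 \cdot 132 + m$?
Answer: $7920$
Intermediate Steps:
$F = 6$ ($F = -5 + \frac{1}{7} \cdot 77 = -5 + 11 = 6$)
$m = -3432$ ($m = \left(-46 - 32\right) \left(6 + 38\right) = \left(-78\right) 44 = -3432$)
$86 \cdot 132 + m = 86 \cdot 132 - 3432 = 11352 - 3432 = 7920$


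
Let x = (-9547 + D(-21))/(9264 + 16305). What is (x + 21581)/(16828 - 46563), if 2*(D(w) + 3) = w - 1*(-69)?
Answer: -551795063/760294215 ≈ -0.72577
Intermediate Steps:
D(w) = 63/2 + w/2 (D(w) = -3 + (w - 1*(-69))/2 = -3 + (w + 69)/2 = -3 + (69 + w)/2 = -3 + (69/2 + w/2) = 63/2 + w/2)
x = -9526/25569 (x = (-9547 + (63/2 + (½)*(-21)))/(9264 + 16305) = (-9547 + (63/2 - 21/2))/25569 = (-9547 + 21)*(1/25569) = -9526*1/25569 = -9526/25569 ≈ -0.37256)
(x + 21581)/(16828 - 46563) = (-9526/25569 + 21581)/(16828 - 46563) = (551795063/25569)/(-29735) = (551795063/25569)*(-1/29735) = -551795063/760294215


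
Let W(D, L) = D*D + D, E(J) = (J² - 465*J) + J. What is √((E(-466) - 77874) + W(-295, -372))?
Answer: 2*√110559 ≈ 665.01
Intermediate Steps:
E(J) = J² - 464*J
W(D, L) = D + D² (W(D, L) = D² + D = D + D²)
√((E(-466) - 77874) + W(-295, -372)) = √((-466*(-464 - 466) - 77874) - 295*(1 - 295)) = √((-466*(-930) - 77874) - 295*(-294)) = √((433380 - 77874) + 86730) = √(355506 + 86730) = √442236 = 2*√110559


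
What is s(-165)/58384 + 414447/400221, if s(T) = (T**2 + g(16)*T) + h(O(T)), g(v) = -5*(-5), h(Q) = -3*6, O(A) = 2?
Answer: 5572495795/3894417144 ≈ 1.4309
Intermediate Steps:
h(Q) = -18
g(v) = 25
s(T) = -18 + T**2 + 25*T (s(T) = (T**2 + 25*T) - 18 = -18 + T**2 + 25*T)
s(-165)/58384 + 414447/400221 = (-18 + (-165)**2 + 25*(-165))/58384 + 414447/400221 = (-18 + 27225 - 4125)*(1/58384) + 414447*(1/400221) = 23082*(1/58384) + 138149/133407 = 11541/29192 + 138149/133407 = 5572495795/3894417144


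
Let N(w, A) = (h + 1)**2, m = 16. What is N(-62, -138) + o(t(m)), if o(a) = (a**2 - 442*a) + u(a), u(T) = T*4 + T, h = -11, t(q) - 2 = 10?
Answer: -5000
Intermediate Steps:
t(q) = 12 (t(q) = 2 + 10 = 12)
u(T) = 5*T (u(T) = 4*T + T = 5*T)
N(w, A) = 100 (N(w, A) = (-11 + 1)**2 = (-10)**2 = 100)
o(a) = a**2 - 437*a (o(a) = (a**2 - 442*a) + 5*a = a**2 - 437*a)
N(-62, -138) + o(t(m)) = 100 + 12*(-437 + 12) = 100 + 12*(-425) = 100 - 5100 = -5000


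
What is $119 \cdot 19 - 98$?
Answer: $2163$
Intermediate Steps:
$119 \cdot 19 - 98 = 2261 - 98 = 2163$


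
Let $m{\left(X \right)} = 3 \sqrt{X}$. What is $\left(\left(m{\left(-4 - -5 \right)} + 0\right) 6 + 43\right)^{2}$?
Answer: $3721$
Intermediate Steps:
$\left(\left(m{\left(-4 - -5 \right)} + 0\right) 6 + 43\right)^{2} = \left(\left(3 \sqrt{-4 - -5} + 0\right) 6 + 43\right)^{2} = \left(\left(3 \sqrt{-4 + 5} + 0\right) 6 + 43\right)^{2} = \left(\left(3 \sqrt{1} + 0\right) 6 + 43\right)^{2} = \left(\left(3 \cdot 1 + 0\right) 6 + 43\right)^{2} = \left(\left(3 + 0\right) 6 + 43\right)^{2} = \left(3 \cdot 6 + 43\right)^{2} = \left(18 + 43\right)^{2} = 61^{2} = 3721$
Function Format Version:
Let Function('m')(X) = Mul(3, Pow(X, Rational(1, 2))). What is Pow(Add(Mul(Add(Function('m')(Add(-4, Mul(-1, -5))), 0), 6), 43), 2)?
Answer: 3721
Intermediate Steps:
Pow(Add(Mul(Add(Function('m')(Add(-4, Mul(-1, -5))), 0), 6), 43), 2) = Pow(Add(Mul(Add(Mul(3, Pow(Add(-4, Mul(-1, -5)), Rational(1, 2))), 0), 6), 43), 2) = Pow(Add(Mul(Add(Mul(3, Pow(Add(-4, 5), Rational(1, 2))), 0), 6), 43), 2) = Pow(Add(Mul(Add(Mul(3, Pow(1, Rational(1, 2))), 0), 6), 43), 2) = Pow(Add(Mul(Add(Mul(3, 1), 0), 6), 43), 2) = Pow(Add(Mul(Add(3, 0), 6), 43), 2) = Pow(Add(Mul(3, 6), 43), 2) = Pow(Add(18, 43), 2) = Pow(61, 2) = 3721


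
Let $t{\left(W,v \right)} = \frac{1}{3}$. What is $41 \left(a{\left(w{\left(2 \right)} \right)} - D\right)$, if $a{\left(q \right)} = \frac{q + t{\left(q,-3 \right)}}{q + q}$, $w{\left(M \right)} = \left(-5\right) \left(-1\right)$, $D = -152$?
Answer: $\frac{93808}{15} \approx 6253.9$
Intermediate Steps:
$w{\left(M \right)} = 5$
$t{\left(W,v \right)} = \frac{1}{3}$
$a{\left(q \right)} = \frac{\frac{1}{3} + q}{2 q}$ ($a{\left(q \right)} = \frac{q + \frac{1}{3}}{q + q} = \frac{\frac{1}{3} + q}{2 q}$)
$41 \left(a{\left(w{\left(2 \right)} \right)} - D\right) = 41 \left(\frac{1 + 3 \cdot 5}{6 \cdot 5} - -152\right) = 41 \left(\frac{1}{6} \cdot \frac{1}{5} \left(1 + 15\right) + 152\right) = 41 \left(\frac{1}{6} \cdot \frac{1}{5} \cdot 16 + 152\right) = 41 \left(\frac{8}{15} + 152\right) = 41 \cdot \frac{2288}{15} = \frac{93808}{15}$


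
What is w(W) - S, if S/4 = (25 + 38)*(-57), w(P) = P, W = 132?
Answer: 14496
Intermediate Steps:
S = -14364 (S = 4*((25 + 38)*(-57)) = 4*(63*(-57)) = 4*(-3591) = -14364)
w(W) - S = 132 - 1*(-14364) = 132 + 14364 = 14496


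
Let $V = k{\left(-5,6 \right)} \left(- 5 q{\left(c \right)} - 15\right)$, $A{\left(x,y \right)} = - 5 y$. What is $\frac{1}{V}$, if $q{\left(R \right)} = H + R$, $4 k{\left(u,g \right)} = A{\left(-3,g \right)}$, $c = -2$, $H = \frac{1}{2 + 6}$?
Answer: $\frac{16}{675} \approx 0.023704$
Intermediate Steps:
$H = \frac{1}{8} \approx 0.125$
$k{\left(u,g \right)} = - \frac{5 g}{4}$ ($k{\left(u,g \right)} = \frac{\left(-5\right) g}{4} = - \frac{5 g}{4}$)
$q{\left(R \right)} = \frac{1}{8} + R$
$V = \frac{675}{16}$ ($V = \left(- \frac{5}{4}\right) 6 \left(- 5 \left(\frac{1}{8} - 2\right) - 15\right) = - \frac{15 \left(\left(-5\right) \left(- \frac{15}{8}\right) - 15\right)}{2} = - \frac{15 \left(\frac{75}{8} - 15\right)}{2} = \left(- \frac{15}{2}\right) \left(- \frac{45}{8}\right) = \frac{675}{16} \approx 42.188$)
$\frac{1}{V} = \frac{1}{\frac{675}{16}} = \frac{16}{675}$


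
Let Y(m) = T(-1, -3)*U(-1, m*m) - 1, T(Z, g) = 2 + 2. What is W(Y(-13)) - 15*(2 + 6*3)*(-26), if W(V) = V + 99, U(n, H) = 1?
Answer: 7902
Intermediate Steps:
T(Z, g) = 4
Y(m) = 3 (Y(m) = 4*1 - 1 = 4 - 1 = 3)
W(V) = 99 + V
W(Y(-13)) - 15*(2 + 6*3)*(-26) = (99 + 3) - 15*(2 + 6*3)*(-26) = 102 - 15*(2 + 18)*(-26) = 102 - 15*20*(-26) = 102 - 300*(-26) = 102 + 7800 = 7902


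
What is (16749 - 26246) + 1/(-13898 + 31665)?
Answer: -168733198/17767 ≈ -9497.0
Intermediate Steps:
(16749 - 26246) + 1/(-13898 + 31665) = -9497 + 1/17767 = -168733198/17767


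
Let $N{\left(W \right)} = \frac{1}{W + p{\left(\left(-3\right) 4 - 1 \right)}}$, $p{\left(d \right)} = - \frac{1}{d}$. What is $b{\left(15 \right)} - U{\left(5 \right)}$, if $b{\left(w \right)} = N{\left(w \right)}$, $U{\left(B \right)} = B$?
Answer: $- \frac{967}{196} \approx -4.9337$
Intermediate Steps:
$N{\left(W \right)} = \frac{1}{\frac{1}{13} + W}$ ($N{\left(W \right)} = \frac{1}{W - \frac{1}{\left(-3\right) 4 - 1}} = \frac{1}{W - \frac{1}{-12 - 1}} = \frac{1}{W - \frac{1}{-13}} = \frac{1}{W - - \frac{1}{13}} = \frac{1}{W + \frac{1}{13}} = \frac{1}{\frac{1}{13} + W}$)
$b{\left(w \right)} = \frac{13}{1 + 13 w}$
$b{\left(15 \right)} - U{\left(5 \right)} = \frac{13}{1 + 13 \cdot 15} - 5 = \frac{13}{1 + 195} - 5 = \frac{13}{196} - 5 = - \frac{967}{196}$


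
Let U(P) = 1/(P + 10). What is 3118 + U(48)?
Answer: 180845/58 ≈ 3118.0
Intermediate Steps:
U(P) = 1/(10 + P)
3118 + U(48) = 3118 + 1/(10 + 48) = 3118 + 1/58 = 180845/58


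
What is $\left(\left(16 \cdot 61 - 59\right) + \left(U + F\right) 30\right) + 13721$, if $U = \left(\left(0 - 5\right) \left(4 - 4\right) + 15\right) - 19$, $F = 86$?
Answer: $17098$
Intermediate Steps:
$U = -4$ ($U = \left(\left(-5\right) 0 + 15\right) - 19 = \left(0 + 15\right) - 19 = 15 - 19 = -4$)
$\left(\left(16 \cdot 61 - 59\right) + \left(U + F\right) 30\right) + 13721 = \left(\left(16 \cdot 61 - 59\right) + \left(-4 + 86\right) 30\right) + 13721 = \left(\left(976 - 59\right) + 82 \cdot 30\right) + 13721 = \left(917 + 2460\right) + 13721 = 3377 + 13721 = 17098$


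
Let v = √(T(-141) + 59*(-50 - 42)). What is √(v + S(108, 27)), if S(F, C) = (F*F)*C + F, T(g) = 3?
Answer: √(315036 + 5*I*√217) ≈ 561.28 + 0.066*I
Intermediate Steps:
S(F, C) = F + C*F² (S(F, C) = F²*C + F = C*F² + F = F + C*F²)
v = 5*I*√217 (v = √(3 + 59*(-50 - 42)) = √(3 + 59*(-92)) = √(3 - 5428) = √(-5425) = 5*I*√217 ≈ 73.655*I)
√(v + S(108, 27)) = √(5*I*√217 + 108*(1 + 27*108)) = √(5*I*√217 + 108*(1 + 2916)) = √(5*I*√217 + 108*2917) = √(5*I*√217 + 315036) = √(315036 + 5*I*√217)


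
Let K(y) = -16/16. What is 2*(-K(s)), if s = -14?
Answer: 2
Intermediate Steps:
K(y) = -1 (K(y) = -16*1/16 = -1)
2*(-K(s)) = 2*(-1*(-1)) = 2*1 = 2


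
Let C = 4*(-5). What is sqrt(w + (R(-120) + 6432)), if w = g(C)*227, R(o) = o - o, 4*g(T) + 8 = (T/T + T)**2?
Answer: sqrt(105859)/2 ≈ 162.68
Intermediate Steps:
C = -20
g(T) = -2 + (1 + T)**2/4 (g(T) = -2 + (T/T + T)**2/4 = -2 + (1 + T)**2/4)
R(o) = 0
w = 80131/4 (w = (-2 + (1 - 20)**2/4)*227 = (-2 + (1/4)*(-19)**2)*227 = (-2 + (1/4)*361)*227 = (-2 + 361/4)*227 = (353/4)*227 = 80131/4 ≈ 20033.)
sqrt(w + (R(-120) + 6432)) = sqrt(80131/4 + (0 + 6432)) = sqrt(80131/4 + 6432) = sqrt(105859/4) = sqrt(105859)/2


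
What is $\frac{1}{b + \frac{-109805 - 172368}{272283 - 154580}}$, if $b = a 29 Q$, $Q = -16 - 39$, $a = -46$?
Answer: $\frac{117703}{8635586937} \approx 1.363 \cdot 10^{-5}$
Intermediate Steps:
$Q = -55$ ($Q = -16 - 39 = -55$)
$b = 73370$ ($b = \left(-46\right) 29 \left(-55\right) = \left(-1334\right) \left(-55\right) = 73370$)
$\frac{1}{b + \frac{-109805 - 172368}{272283 - 154580}} = \frac{1}{73370 + \frac{-109805 - 172368}{272283 - 154580}} = \frac{1}{73370 - \frac{282173}{117703}} = \frac{1}{\frac{8635586937}{117703}} = \frac{117703}{8635586937}$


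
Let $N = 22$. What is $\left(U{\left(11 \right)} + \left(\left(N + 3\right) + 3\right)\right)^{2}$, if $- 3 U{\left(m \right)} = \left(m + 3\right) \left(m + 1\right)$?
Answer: $784$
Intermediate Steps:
$U{\left(m \right)} = - \frac{\left(1 + m\right) \left(3 + m\right)}{3}$ ($U{\left(m \right)} = - \frac{\left(m + 3\right) \left(m + 1\right)}{3} = - \frac{\left(3 + m\right) \left(1 + m\right)}{3} = - \frac{\left(1 + m\right) \left(3 + m\right)}{3}$)
$\left(U{\left(11 \right)} + \left(\left(N + 3\right) + 3\right)\right)^{2} = \left(\left(-1 - \frac{44}{3} - \frac{11^{2}}{3}\right) + \left(\left(22 + 3\right) + 3\right)\right)^{2} = \left(\left(-1 - \frac{44}{3} - \frac{121}{3}\right) + \left(25 + 3\right)\right)^{2} = \left(\left(-1 - \frac{44}{3} - \frac{121}{3}\right) + 28\right)^{2} = \left(-56 + 28\right)^{2} = \left(-28\right)^{2} = 784$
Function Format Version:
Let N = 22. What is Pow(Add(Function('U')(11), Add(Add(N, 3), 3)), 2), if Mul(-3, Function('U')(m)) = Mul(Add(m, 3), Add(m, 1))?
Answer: 784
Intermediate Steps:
Function('U')(m) = Mul(Rational(-1, 3), Add(1, m), Add(3, m)) (Function('U')(m) = Mul(Rational(-1, 3), Mul(Add(m, 3), Add(m, 1))) = Mul(Rational(-1, 3), Mul(Add(3, m), Add(1, m))) = Mul(Rational(-1, 3), Mul(Add(1, m), Add(3, m))) = Mul(Rational(-1, 3), Add(1, m), Add(3, m)))
Pow(Add(Function('U')(11), Add(Add(N, 3), 3)), 2) = Pow(Add(Add(-1, Mul(Rational(-4, 3), 11), Mul(Rational(-1, 3), Pow(11, 2))), Add(Add(22, 3), 3)), 2) = Pow(Add(Add(-1, Rational(-44, 3), Mul(Rational(-1, 3), 121)), Add(25, 3)), 2) = Pow(Add(Add(-1, Rational(-44, 3), Rational(-121, 3)), 28), 2) = Pow(Add(-56, 28), 2) = Pow(-28, 2) = 784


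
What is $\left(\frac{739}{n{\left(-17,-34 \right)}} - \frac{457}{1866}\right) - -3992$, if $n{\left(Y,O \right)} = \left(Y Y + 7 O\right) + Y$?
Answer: $\frac{63657971}{15861} \approx 4013.5$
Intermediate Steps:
$n{\left(Y,O \right)} = Y + Y^{2} + 7 O$ ($n{\left(Y,O \right)} = \left(Y^{2} + 7 O\right) + Y = Y + Y^{2} + 7 O$)
$\left(\frac{739}{n{\left(-17,-34 \right)}} - \frac{457}{1866}\right) - -3992 = \left(\frac{739}{-17 + \left(-17\right)^{2} + 7 \left(-34\right)} - \frac{457}{1866}\right) - -3992 = \left(\frac{739}{-17 + 289 - 238} - \frac{457}{1866}\right) + 3992 = \left(\frac{739}{34} - \frac{457}{1866}\right) + 3992 = \frac{340859}{15861} + 3992 = \frac{63657971}{15861}$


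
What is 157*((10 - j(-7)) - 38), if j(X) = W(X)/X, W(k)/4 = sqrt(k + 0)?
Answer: -4396 + 628*I*sqrt(7)/7 ≈ -4396.0 + 237.36*I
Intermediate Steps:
W(k) = 4*sqrt(k) (W(k) = 4*sqrt(k + 0) = 4*sqrt(k))
j(X) = 4/sqrt(X) (j(X) = (4*sqrt(X))/X = 4/sqrt(X))
157*((10 - j(-7)) - 38) = 157*((10 - 4/sqrt(-7)) - 38) = 157*((10 - 4*(-I*sqrt(7)/7)) - 38) = 157*((10 - (-4)*I*sqrt(7)/7) - 38) = 157*((10 + 4*I*sqrt(7)/7) - 38) = 157*(-28 + 4*I*sqrt(7)/7) = -4396 + 628*I*sqrt(7)/7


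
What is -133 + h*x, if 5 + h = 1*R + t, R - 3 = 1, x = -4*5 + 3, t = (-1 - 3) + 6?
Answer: -150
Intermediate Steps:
t = 2 (t = -4 + 6 = 2)
x = -17 (x = -20 + 3 = -17)
R = 4 (R = 3 + 1 = 4)
h = 1 (h = -5 + (1*4 + 2) = -5 + (4 + 2) = -5 + 6 = 1)
-133 + h*x = -133 + 1*(-17) = -133 - 17 = -150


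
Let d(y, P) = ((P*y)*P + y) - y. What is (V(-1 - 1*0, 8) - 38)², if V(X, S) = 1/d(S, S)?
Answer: 378497025/262144 ≈ 1443.9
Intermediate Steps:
d(y, P) = y*P² (d(y, P) = (y*P² + y) - y = (y + y*P²) - y = y*P²)
V(X, S) = S⁻³ (V(X, S) = 1/(S*S²) = 1/(S³) = S⁻³)
(V(-1 - 1*0, 8) - 38)² = (8⁻³ - 38)² = (1/512 - 38)² = (-19455/512)² = 378497025/262144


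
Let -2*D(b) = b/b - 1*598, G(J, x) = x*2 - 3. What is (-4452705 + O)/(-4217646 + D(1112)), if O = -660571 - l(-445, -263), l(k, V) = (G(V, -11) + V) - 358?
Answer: 681684/562313 ≈ 1.2123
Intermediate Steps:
G(J, x) = -3 + 2*x (G(J, x) = 2*x - 3 = -3 + 2*x)
l(k, V) = -383 + V (l(k, V) = ((-3 + 2*(-11)) + V) - 358 = ((-3 - 22) + V) - 358 = (-25 + V) - 358 = -383 + V)
O = -659925 (O = -660571 - (-383 - 263) = -660571 - 1*(-646) = -660571 + 646 = -659925)
D(b) = 597/2 (D(b) = -(b/b - 1*598)/2 = -(1 - 598)/2 = -1/2*(-597) = 597/2)
(-4452705 + O)/(-4217646 + D(1112)) = (-4452705 - 659925)/(-4217646 + 597/2) = -5112630/(-8434695/2) = -5112630*(-2/8434695) = 681684/562313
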